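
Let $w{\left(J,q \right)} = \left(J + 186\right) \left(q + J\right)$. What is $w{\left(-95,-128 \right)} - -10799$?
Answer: $-9494$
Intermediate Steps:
$w{\left(J,q \right)} = \left(186 + J\right) \left(J + q\right)$
$w{\left(-95,-128 \right)} - -10799 = \left(\left(-95\right)^{2} + 186 \left(-95\right) + 186 \left(-128\right) - -12160\right) - -10799 = \left(9025 - 17670 - 23808 + 12160\right) + \left(-5930 + 16729\right) = -20293 + 10799 = -9494$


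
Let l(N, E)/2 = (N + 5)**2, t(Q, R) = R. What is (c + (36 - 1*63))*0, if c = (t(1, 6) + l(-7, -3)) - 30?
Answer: 0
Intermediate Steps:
l(N, E) = 2*(5 + N)**2 (l(N, E) = 2*(N + 5)**2 = 2*(5 + N)**2)
c = -16 (c = (6 + 2*(5 - 7)**2) - 30 = (6 + 2*(-2)**2) - 30 = (6 + 2*4) - 30 = (6 + 8) - 30 = 14 - 30 = -16)
(c + (36 - 1*63))*0 = (-16 + (36 - 1*63))*0 = (-16 + (36 - 63))*0 = (-16 - 27)*0 = -43*0 = 0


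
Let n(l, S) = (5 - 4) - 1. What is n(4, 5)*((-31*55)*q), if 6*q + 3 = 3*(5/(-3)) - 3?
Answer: 0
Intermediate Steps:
n(l, S) = 0 (n(l, S) = 1 - 1 = 0)
q = -11/6 (q = -½ + (3*(5/(-3)) - 3)/6 = -½ + (3*(5*(-⅓)) - 3)/6 = -½ + (3*(-5/3) - 3)/6 = -½ + (-5 - 3)/6 = -½ + (⅙)*(-8) = -½ - 4/3 = -11/6 ≈ -1.8333)
n(4, 5)*((-31*55)*q) = 0*(-31*55*(-11/6)) = 0*(-1705*(-11/6)) = 0*(18755/6) = 0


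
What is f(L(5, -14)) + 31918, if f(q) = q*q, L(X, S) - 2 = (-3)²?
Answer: 32039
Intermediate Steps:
L(X, S) = 11 (L(X, S) = 2 + (-3)² = 2 + 9 = 11)
f(q) = q²
f(L(5, -14)) + 31918 = 11² + 31918 = 121 + 31918 = 32039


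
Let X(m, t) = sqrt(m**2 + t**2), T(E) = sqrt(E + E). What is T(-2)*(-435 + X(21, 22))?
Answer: 10*I*(-87 + sqrt(37)) ≈ -809.17*I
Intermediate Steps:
T(E) = sqrt(2)*sqrt(E) (T(E) = sqrt(2*E) = sqrt(2)*sqrt(E))
T(-2)*(-435 + X(21, 22)) = (sqrt(2)*sqrt(-2))*(-435 + sqrt(21**2 + 22**2)) = (sqrt(2)*(I*sqrt(2)))*(-435 + sqrt(441 + 484)) = (2*I)*(-435 + sqrt(925)) = (2*I)*(-435 + 5*sqrt(37)) = 2*I*(-435 + 5*sqrt(37))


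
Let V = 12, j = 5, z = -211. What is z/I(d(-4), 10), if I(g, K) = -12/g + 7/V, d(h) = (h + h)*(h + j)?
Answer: -2532/25 ≈ -101.28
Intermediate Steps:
d(h) = 2*h*(5 + h) (d(h) = (h + h)*(h + 5) = (2*h)*(5 + h) = 2*h*(5 + h))
I(g, K) = 7/12 - 12/g (I(g, K) = -12/g + 7/12 = 7/12 - 12/g)
z/I(d(-4), 10) = -211/(7/12 - 12*(-1/(8*(5 - 4)))) = -211/(7/12 - 12/(2*(-4)*1)) = -211/(7/12 - 12/(-8)) = -211/(7/12 - 12*(-⅛)) = -211/(7/12 + 3/2) = -211/25/12 = -211*12/25 = -2532/25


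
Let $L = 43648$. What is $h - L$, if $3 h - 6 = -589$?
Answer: $- \frac{131527}{3} \approx -43842.0$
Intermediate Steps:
$h = - \frac{583}{3}$ ($h = 2 + \frac{1}{3} \left(-589\right) = 2 - \frac{589}{3} = - \frac{583}{3} \approx -194.33$)
$h - L = - \frac{583}{3} - 43648 = - \frac{131527}{3}$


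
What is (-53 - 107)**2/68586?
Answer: 12800/34293 ≈ 0.37325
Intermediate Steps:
(-53 - 107)**2/68586 = (-160)**2*(1/68586) = 25600*(1/68586) = 12800/34293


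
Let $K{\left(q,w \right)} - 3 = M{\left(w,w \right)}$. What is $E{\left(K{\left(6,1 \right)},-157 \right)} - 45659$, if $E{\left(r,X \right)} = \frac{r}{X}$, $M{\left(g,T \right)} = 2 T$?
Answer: $- \frac{7168468}{157} \approx -45659.0$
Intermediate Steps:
$K{\left(q,w \right)} = 3 + 2 w$
$E{\left(K{\left(6,1 \right)},-157 \right)} - 45659 = \frac{3 + 2 \cdot 1}{-157} - 45659 = \left(3 + 2\right) \left(- \frac{1}{157}\right) - 45659 = 5 \left(- \frac{1}{157}\right) - 45659 = - \frac{5}{157} - 45659 = - \frac{7168468}{157}$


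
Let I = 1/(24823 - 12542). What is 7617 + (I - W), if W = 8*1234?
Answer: -27693654/12281 ≈ -2255.0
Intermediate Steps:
W = 9872
I = 1/12281 ≈ 8.1427e-5
7617 + (I - W) = 7617 + (1/12281 - 1*9872) = 7617 + (1/12281 - 9872) = 7617 - 121238031/12281 = -27693654/12281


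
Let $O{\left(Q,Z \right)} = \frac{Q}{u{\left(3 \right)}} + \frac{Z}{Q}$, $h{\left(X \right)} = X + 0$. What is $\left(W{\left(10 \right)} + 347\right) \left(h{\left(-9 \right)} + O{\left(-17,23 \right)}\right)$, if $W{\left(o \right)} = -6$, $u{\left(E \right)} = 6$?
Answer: $- \frac{458645}{102} \approx -4496.5$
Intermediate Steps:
$h{\left(X \right)} = X$
$O{\left(Q,Z \right)} = \frac{Q}{6} + \frac{Z}{Q}$
$\left(W{\left(10 \right)} + 347\right) \left(h{\left(-9 \right)} + O{\left(-17,23 \right)}\right) = \left(-6 + 347\right) \left(-9 + \left(\frac{1}{6} \left(-17\right) + \frac{23}{-17}\right)\right) = 341 \left(-9 + \left(- \frac{17}{6} + 23 \left(- \frac{1}{17}\right)\right)\right) = 341 \left(-9 - \frac{427}{102}\right) = 341 \left(- \frac{1345}{102}\right) = - \frac{458645}{102}$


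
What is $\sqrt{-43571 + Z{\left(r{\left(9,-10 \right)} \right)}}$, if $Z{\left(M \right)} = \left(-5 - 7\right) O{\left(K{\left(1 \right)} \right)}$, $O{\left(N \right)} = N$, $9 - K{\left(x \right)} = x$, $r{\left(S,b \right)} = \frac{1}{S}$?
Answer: $i \sqrt{43667} \approx 208.97 i$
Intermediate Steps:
$K{\left(x \right)} = 9 - x$
$Z{\left(M \right)} = -96$ ($Z{\left(M \right)} = \left(-5 - 7\right) \left(9 - 1\right) = - 12 \left(9 - 1\right) = \left(-12\right) 8 = -96$)
$\sqrt{-43571 + Z{\left(r{\left(9,-10 \right)} \right)}} = \sqrt{-43571 - 96} = \sqrt{-43667} = i \sqrt{43667}$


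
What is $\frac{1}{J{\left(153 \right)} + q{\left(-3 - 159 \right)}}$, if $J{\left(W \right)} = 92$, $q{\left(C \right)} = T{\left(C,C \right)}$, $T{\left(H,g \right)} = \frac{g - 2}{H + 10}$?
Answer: $\frac{38}{3537} \approx 0.010744$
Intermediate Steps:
$T{\left(H,g \right)} = \frac{-2 + g}{10 + H}$
$q{\left(C \right)} = \frac{-2 + C}{10 + C}$
$\frac{1}{J{\left(153 \right)} + q{\left(-3 - 159 \right)}} = \frac{1}{92 + \frac{-2 - 162}{10 - 162}} = \frac{1}{92 + \frac{1}{-152} \left(-164\right)} = \frac{1}{92 - - \frac{41}{38}} = \frac{1}{92 + \frac{41}{38}} = \frac{1}{\frac{3537}{38}} = \frac{38}{3537}$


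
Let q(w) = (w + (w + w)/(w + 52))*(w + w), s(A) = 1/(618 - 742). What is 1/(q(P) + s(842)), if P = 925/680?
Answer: 2080494816/7971302591 ≈ 0.26100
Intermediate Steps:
P = 185/136 (P = 925*(1/680) = 185/136 ≈ 1.3603)
s(A) = -1/124 (s(A) = 1/(-124) = -1/124)
q(w) = 2*w*(w + 2*w/(52 + w)) (q(w) = (w + (2*w)/(52 + w))*(2*w) = (w + 2*w/(52 + w))*(2*w) = 2*w*(w + 2*w/(52 + w)))
1/(q(P) + s(842)) = 1/(2*(185/136)**2*(54 + 185/136)/(52 + 185/136) - 1/124) = 1/(2*(34225/18496)*(7529/136)/(7257/136) - 1/124) = 1/(2*(34225/18496)*(136/7257)*(7529/136) - 1/124) = 1/(257680025/67112736 - 1/124) = 1/(7971302591/2080494816) = 2080494816/7971302591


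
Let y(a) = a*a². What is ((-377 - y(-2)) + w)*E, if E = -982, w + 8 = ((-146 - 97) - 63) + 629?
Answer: 53028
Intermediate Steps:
w = 315 (w = -8 + (((-146 - 97) - 63) + 629) = -8 + ((-243 - 63) + 629) = -8 + (-306 + 629) = -8 + 323 = 315)
y(a) = a³
((-377 - y(-2)) + w)*E = ((-377 - 1*(-2)³) + 315)*(-982) = ((-377 - 1*(-8)) + 315)*(-982) = ((-377 + 8) + 315)*(-982) = (-369 + 315)*(-982) = -54*(-982) = 53028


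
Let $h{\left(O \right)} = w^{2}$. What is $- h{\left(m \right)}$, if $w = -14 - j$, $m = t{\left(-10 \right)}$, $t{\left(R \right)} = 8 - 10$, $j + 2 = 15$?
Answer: $-729$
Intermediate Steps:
$j = 13$ ($j = -2 + 15 = 13$)
$t{\left(R \right)} = -2$
$m = -2$
$w = -27$ ($w = -14 - 13 = -27$)
$h{\left(O \right)} = 729$ ($h{\left(O \right)} = \left(-27\right)^{2} = 729$)
$- h{\left(m \right)} = \left(-1\right) 729 = -729$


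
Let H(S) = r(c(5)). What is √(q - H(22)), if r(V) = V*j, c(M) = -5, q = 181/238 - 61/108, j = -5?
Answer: I*√113806245/2142 ≈ 4.9804*I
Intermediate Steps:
q = 2515/12852 (q = 181*(1/238) - 61*1/108 = 181/238 - 61/108 = 2515/12852 ≈ 0.19569)
r(V) = -5*V (r(V) = V*(-5) = -5*V)
H(S) = 25 (H(S) = -5*(-5) = 25)
√(q - H(22)) = √(2515/12852 - 1*25) = √(2515/12852 - 25) = √(-318785/12852) = I*√113806245/2142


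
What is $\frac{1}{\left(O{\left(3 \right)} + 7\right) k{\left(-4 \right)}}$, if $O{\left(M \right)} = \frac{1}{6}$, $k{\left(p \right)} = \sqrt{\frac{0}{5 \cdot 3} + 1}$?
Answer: $\frac{6}{43} \approx 0.13953$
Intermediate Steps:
$k{\left(p \right)} = 1$ ($k{\left(p \right)} = \sqrt{\frac{0}{15} + 1} = \sqrt{0 \cdot \frac{1}{15} + 1} = \sqrt{0 + 1} = \sqrt{1} = 1$)
$O{\left(M \right)} = \frac{1}{6}$
$\frac{1}{\left(O{\left(3 \right)} + 7\right) k{\left(-4 \right)}} = \frac{1}{\left(\frac{1}{6} + 7\right) 1} = \frac{1}{\frac{43}{6} \cdot 1} = \frac{1}{\frac{43}{6}} = \frac{6}{43}$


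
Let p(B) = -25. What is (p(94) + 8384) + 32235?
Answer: 40594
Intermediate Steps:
(p(94) + 8384) + 32235 = (-25 + 8384) + 32235 = 8359 + 32235 = 40594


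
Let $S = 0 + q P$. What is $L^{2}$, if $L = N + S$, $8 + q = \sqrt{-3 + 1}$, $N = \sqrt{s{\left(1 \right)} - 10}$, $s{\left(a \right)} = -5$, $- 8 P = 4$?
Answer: $\frac{\left(8 - i \sqrt{2} + 2 i \sqrt{15}\right)^{2}}{4} \approx 5.9772 + 25.327 i$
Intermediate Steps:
$P = - \frac{1}{2}$ ($P = \left(- \frac{1}{8}\right) 4 = - \frac{1}{2} \approx -0.5$)
$N = i \sqrt{15}$ ($N = \sqrt{-5 - 10} = \sqrt{-15} = i \sqrt{15} \approx 3.873 i$)
$q = -8 + i \sqrt{2}$ ($q = -8 + \sqrt{-3 + 1} = -8 + \sqrt{-2} = -8 + i \sqrt{2} \approx -8.0 + 1.4142 i$)
$S = 4 - \frac{i \sqrt{2}}{2}$ ($S = 0 + \left(-8 + i \sqrt{2}\right) \left(- \frac{1}{2}\right) = 0 + \left(4 - \frac{i \sqrt{2}}{2}\right) = 4 - \frac{i \sqrt{2}}{2} \approx 4.0 - 0.70711 i$)
$L = 4 + i \sqrt{15} - \frac{i \sqrt{2}}{2}$ ($L = i \sqrt{15} + \left(4 - \frac{i \sqrt{2}}{2}\right) = 4 + i \sqrt{15} - \frac{i \sqrt{2}}{2} \approx 4.0 + 3.1659 i$)
$L^{2} = \left(4 + i \sqrt{15} - \frac{i \sqrt{2}}{2}\right)^{2}$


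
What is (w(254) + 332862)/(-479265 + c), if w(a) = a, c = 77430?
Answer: -47588/57405 ≈ -0.82899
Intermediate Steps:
(w(254) + 332862)/(-479265 + c) = (254 + 332862)/(-479265 + 77430) = 333116/(-401835) = 333116*(-1/401835) = -47588/57405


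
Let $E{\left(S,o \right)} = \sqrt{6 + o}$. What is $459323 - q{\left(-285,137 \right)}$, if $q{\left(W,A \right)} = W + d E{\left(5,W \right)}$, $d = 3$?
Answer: $459608 - 9 i \sqrt{31} \approx 4.5961 \cdot 10^{5} - 50.11 i$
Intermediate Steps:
$q{\left(W,A \right)} = W + 3 \sqrt{6 + W}$
$459323 - q{\left(-285,137 \right)} = 459323 - \left(-285 + 3 \sqrt{6 - 285}\right) = 459323 - \left(-285 + 3 \sqrt{-279}\right) = 459323 - \left(-285 + 3 \cdot 3 i \sqrt{31}\right) = 459323 - \left(-285 + 9 i \sqrt{31}\right) = 459323 + \left(285 - 9 i \sqrt{31}\right) = 459608 - 9 i \sqrt{31}$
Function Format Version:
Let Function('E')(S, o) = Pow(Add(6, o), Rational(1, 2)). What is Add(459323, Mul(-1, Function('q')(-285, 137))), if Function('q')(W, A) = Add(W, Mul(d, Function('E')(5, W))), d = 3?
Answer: Add(459608, Mul(-9, I, Pow(31, Rational(1, 2)))) ≈ Add(4.5961e+5, Mul(-50.110, I))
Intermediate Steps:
Function('q')(W, A) = Add(W, Mul(3, Pow(Add(6, W), Rational(1, 2))))
Add(459323, Mul(-1, Function('q')(-285, 137))) = Add(459323, Mul(-1, Add(-285, Mul(3, Pow(Add(6, -285), Rational(1, 2)))))) = Add(459323, Mul(-1, Add(-285, Mul(3, Pow(-279, Rational(1, 2)))))) = Add(459323, Mul(-1, Add(-285, Mul(3, Mul(3, I, Pow(31, Rational(1, 2))))))) = Add(459323, Mul(-1, Add(-285, Mul(9, I, Pow(31, Rational(1, 2)))))) = Add(459323, Add(285, Mul(-9, I, Pow(31, Rational(1, 2))))) = Add(459608, Mul(-9, I, Pow(31, Rational(1, 2))))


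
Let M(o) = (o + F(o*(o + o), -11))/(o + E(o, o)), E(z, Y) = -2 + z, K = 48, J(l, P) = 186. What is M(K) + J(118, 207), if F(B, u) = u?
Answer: 17521/94 ≈ 186.39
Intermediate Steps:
M(o) = (-11 + o)/(-2 + 2*o) (M(o) = (o - 11)/(o + (-2 + o)) = (-11 + o)/(-2 + 2*o))
M(K) + J(118, 207) = (-11 + 48)/(2*(-1 + 48)) + 186 = (½)*37/47 + 186 = (½)*(1/47)*37 + 186 = 37/94 + 186 = 17521/94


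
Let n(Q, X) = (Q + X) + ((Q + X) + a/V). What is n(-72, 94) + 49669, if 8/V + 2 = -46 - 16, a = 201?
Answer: 48105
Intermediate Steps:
V = -1/8 (V = 8/(-2 + (-46 - 16)) = 8/(-2 - 62) = 8/(-64) = 8*(-1/64) = -1/8 ≈ -0.12500)
n(Q, X) = -1608 + 2*Q + 2*X (n(Q, X) = (Q + X) + ((Q + X) + 201/(-1/8)) = (Q + X) + ((Q + X) + 201*(-8)) = (Q + X) + ((Q + X) - 1608) = (Q + X) + (-1608 + Q + X) = -1608 + 2*Q + 2*X)
n(-72, 94) + 49669 = (-1608 + 2*(-72) + 2*94) + 49669 = (-1608 - 144 + 188) + 49669 = -1564 + 49669 = 48105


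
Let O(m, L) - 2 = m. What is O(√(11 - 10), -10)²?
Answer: 9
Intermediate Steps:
O(m, L) = 2 + m
O(√(11 - 10), -10)² = (2 + √(11 - 10))² = (2 + √1)² = (2 + 1)² = 3² = 9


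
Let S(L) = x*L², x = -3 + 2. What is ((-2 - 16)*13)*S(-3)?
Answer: 2106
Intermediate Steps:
x = -1
S(L) = -L²
((-2 - 16)*13)*S(-3) = ((-2 - 16)*13)*(-1*(-3)²) = (-18*13)*(-1*9) = -234*(-9) = 2106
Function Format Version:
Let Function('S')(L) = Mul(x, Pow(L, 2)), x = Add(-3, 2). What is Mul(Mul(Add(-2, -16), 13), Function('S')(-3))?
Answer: 2106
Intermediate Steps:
x = -1
Function('S')(L) = Mul(-1, Pow(L, 2))
Mul(Mul(Add(-2, -16), 13), Function('S')(-3)) = Mul(Mul(Add(-2, -16), 13), Mul(-1, Pow(-3, 2))) = Mul(Mul(-18, 13), Mul(-1, 9)) = Mul(-234, -9) = 2106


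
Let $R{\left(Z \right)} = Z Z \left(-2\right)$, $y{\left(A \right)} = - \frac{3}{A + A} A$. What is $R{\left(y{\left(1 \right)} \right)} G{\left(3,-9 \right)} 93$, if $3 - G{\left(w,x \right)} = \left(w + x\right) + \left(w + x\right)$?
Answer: $- \frac{12555}{2} \approx -6277.5$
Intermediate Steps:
$G{\left(w,x \right)} = 3 - 2 w - 2 x$ ($G{\left(w,x \right)} = 3 - \left(\left(w + x\right) + \left(w + x\right)\right) = 3 - \left(2 w + 2 x\right) = 3 - 2 w - 2 x$)
$y{\left(A \right)} = - \frac{3}{2}$ ($y{\left(A \right)} = - \frac{3}{2 A} A = - \frac{3}{2}$)
$R{\left(Z \right)} = - 2 Z^{2}$ ($R{\left(Z \right)} = Z^{2} \left(-2\right) = - 2 Z^{2}$)
$R{\left(y{\left(1 \right)} \right)} G{\left(3,-9 \right)} 93 = - 2 \left(- \frac{3}{2}\right)^{2} \left(3 - 6 - -18\right) 93 = \left(-2\right) \frac{9}{4} \left(3 - 6 + 18\right) 93 = \left(- \frac{9}{2}\right) 15 \cdot 93 = \left(- \frac{135}{2}\right) 93 = - \frac{12555}{2}$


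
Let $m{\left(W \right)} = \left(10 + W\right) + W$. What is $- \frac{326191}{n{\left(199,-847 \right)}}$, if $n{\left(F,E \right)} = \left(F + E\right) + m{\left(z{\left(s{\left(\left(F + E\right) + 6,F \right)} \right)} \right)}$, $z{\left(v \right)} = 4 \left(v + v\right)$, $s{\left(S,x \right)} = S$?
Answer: $\frac{326191}{10910} \approx 29.898$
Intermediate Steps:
$z{\left(v \right)} = 8 v$ ($z{\left(v \right)} = 4 \cdot 2 v = 8 v$)
$m{\left(W \right)} = 10 + 2 W$
$n{\left(F,E \right)} = 106 + 17 E + 17 F$ ($n{\left(F,E \right)} = \left(F + E\right) + \left(10 + 2 \cdot 8 \left(\left(F + E\right) + 6\right)\right) = \left(E + F\right) + \left(10 + 2 \cdot 8 \left(\left(E + F\right) + 6\right)\right) = \left(E + F\right) + \left(10 + 2 \cdot 8 \left(6 + E + F\right)\right) = \left(E + F\right) + \left(10 + 2 \left(48 + 8 E + 8 F\right)\right) = \left(E + F\right) + \left(10 + \left(96 + 16 E + 16 F\right)\right) = \left(E + F\right) + \left(106 + 16 E + 16 F\right) = 106 + 17 E + 17 F$)
$- \frac{326191}{n{\left(199,-847 \right)}} = - \frac{326191}{106 + 17 \left(-847\right) + 17 \cdot 199} = - \frac{326191}{106 - 14399 + 3383} = - \frac{326191}{-10910} = \left(-326191\right) \left(- \frac{1}{10910}\right) = \frac{326191}{10910}$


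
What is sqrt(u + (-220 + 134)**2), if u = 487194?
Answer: sqrt(494590) ≈ 703.27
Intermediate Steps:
sqrt(u + (-220 + 134)**2) = sqrt(487194 + (-220 + 134)**2) = sqrt(487194 + (-86)**2) = sqrt(487194 + 7396) = sqrt(494590)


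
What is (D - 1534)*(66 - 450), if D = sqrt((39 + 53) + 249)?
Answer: 589056 - 384*sqrt(341) ≈ 5.8197e+5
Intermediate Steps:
D = sqrt(341) (D = sqrt(92 + 249) = sqrt(341) ≈ 18.466)
(D - 1534)*(66 - 450) = (sqrt(341) - 1534)*(66 - 450) = (-1534 + sqrt(341))*(-384) = 589056 - 384*sqrt(341)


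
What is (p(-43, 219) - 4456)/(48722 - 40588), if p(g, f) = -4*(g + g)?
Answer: -2056/4067 ≈ -0.50553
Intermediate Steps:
p(g, f) = -8*g
(p(-43, 219) - 4456)/(48722 - 40588) = (-8*(-43) - 4456)/(48722 - 40588) = (344 - 4456)/8134 = -4112*1/8134 = -2056/4067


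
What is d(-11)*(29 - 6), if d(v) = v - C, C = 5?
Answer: -368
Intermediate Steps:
d(v) = -5 + v (d(v) = v - 1*5 = v - 5 = -5 + v)
d(-11)*(29 - 6) = (-5 - 11)*(29 - 6) = -16*23 = -368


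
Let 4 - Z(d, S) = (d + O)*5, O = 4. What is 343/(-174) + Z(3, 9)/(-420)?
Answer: -23111/12180 ≈ -1.8975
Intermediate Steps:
Z(d, S) = -16 - 5*d (Z(d, S) = 4 - (d + 4)*5 = 4 - (4 + d)*5 = 4 - (20 + 5*d) = 4 + (-20 - 5*d) = -16 - 5*d)
343/(-174) + Z(3, 9)/(-420) = 343/(-174) + (-16 - 5*3)/(-420) = 343*(-1/174) + (-16 - 15)*(-1/420) = -343/174 - 31*(-1/420) = -343/174 + 31/420 = -23111/12180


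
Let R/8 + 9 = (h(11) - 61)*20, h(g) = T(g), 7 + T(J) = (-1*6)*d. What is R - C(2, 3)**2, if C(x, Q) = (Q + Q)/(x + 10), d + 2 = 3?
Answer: -47649/4 ≈ -11912.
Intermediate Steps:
d = 1 (d = -2 + 3 = 1)
T(J) = -13 (T(J) = -7 - 1*6*1 = -7 - 6*1 = -7 - 6 = -13)
C(x, Q) = 2*Q/(10 + x) (C(x, Q) = (2*Q)/(10 + x) = 2*Q/(10 + x))
h(g) = -13
R = -11912 (R = -72 + 8*((-13 - 61)*20) = -72 + 8*(-74*20) = -72 + 8*(-1480) = -72 - 11840 = -11912)
R - C(2, 3)**2 = -11912 - (2*3/(10 + 2))**2 = -11912 - (2*3/12)**2 = -11912 - (2*3*(1/12))**2 = -11912 - (1/2)**2 = -11912 - 1*1/4 = -11912 - 1/4 = -47649/4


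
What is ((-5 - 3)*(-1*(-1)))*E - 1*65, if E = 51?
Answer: -473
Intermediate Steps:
((-5 - 3)*(-1*(-1)))*E - 1*65 = ((-5 - 3)*(-1*(-1)))*51 - 1*65 = -8*1*51 - 65 = -8*51 - 65 = -408 - 65 = -473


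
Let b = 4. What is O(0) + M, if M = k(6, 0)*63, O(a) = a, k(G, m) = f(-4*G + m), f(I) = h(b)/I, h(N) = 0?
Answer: 0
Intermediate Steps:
f(I) = 0 (f(I) = 0/I = 0)
k(G, m) = 0
M = 0 (M = 0*63 = 0)
O(0) + M = 0 + 0 = 0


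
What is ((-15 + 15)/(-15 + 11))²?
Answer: 0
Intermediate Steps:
((-15 + 15)/(-15 + 11))² = (0/(-4))² = (0*(-¼))² = 0² = 0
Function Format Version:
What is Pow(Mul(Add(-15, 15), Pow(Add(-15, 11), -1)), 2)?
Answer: 0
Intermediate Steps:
Pow(Mul(Add(-15, 15), Pow(Add(-15, 11), -1)), 2) = Pow(Mul(0, Pow(-4, -1)), 2) = Pow(Mul(0, Rational(-1, 4)), 2) = Pow(0, 2) = 0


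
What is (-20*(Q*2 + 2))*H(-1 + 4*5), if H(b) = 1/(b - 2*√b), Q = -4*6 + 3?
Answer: 160/3 + 320*√19/57 ≈ 77.804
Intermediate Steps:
Q = -21 (Q = -24 + 3 = -21)
(-20*(Q*2 + 2))*H(-1 + 4*5) = (-20*(-21*2 + 2))/((-1 + 4*5) - 2*√(-1 + 4*5)) = (-20*(-42 + 2))/((-1 + 20) - 2*√(-1 + 20)) = (-20*(-40))/(19 - 2*√19) = 800/(19 - 2*√19)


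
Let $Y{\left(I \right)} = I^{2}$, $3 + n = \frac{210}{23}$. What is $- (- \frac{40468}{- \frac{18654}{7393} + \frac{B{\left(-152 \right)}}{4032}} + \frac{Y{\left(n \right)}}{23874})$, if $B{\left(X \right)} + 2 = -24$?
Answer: $- \frac{2539116483629152359}{158719613169086} \approx -15998.0$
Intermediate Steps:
$B{\left(X \right)} = -26$ ($B{\left(X \right)} = -2 - 24 = -26$)
$n = \frac{141}{23}$ ($n = -3 + \frac{210}{23} = \frac{141}{23} \approx 6.1304$)
$- (- \frac{40468}{- \frac{18654}{7393} + \frac{B{\left(-152 \right)}}{4032}} + \frac{Y{\left(n \right)}}{23874}) = - (- \frac{40468}{- \frac{18654}{7393} - \frac{26}{4032}} + \frac{\left(\frac{141}{23}\right)^{2}}{23874}) = - (- \frac{40468}{\left(-18654\right) \frac{1}{7393} - \frac{13}{2016}} + \frac{19881}{529} \cdot \frac{1}{23874}) = - (- \frac{40468}{- \frac{18654}{7393} - \frac{13}{2016}} + \frac{6627}{4209782}) = - (- \frac{40468}{- \frac{37702573}{14904288}} + \frac{6627}{4209782}) = - (\left(-40468\right) \left(- \frac{14904288}{37702573}\right) + \frac{6627}{4209782}) = - (\frac{603146726784}{37702573} + \frac{6627}{4209782}) = \left(-1\right) \frac{2539116483629152359}{158719613169086} = - \frac{2539116483629152359}{158719613169086}$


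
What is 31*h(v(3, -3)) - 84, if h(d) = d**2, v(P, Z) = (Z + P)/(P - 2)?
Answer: -84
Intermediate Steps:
v(P, Z) = (P + Z)/(-2 + P)
31*h(v(3, -3)) - 84 = 31*((3 - 3)/(-2 + 3))**2 - 84 = 31*(0/1)**2 - 84 = 31*(1*0)**2 - 84 = 31*0**2 - 84 = 31*0 - 84 = 0 - 84 = -84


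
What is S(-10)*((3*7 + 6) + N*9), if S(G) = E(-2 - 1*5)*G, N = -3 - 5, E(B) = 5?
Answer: 2250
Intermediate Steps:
N = -8
S(G) = 5*G
S(-10)*((3*7 + 6) + N*9) = (5*(-10))*((3*7 + 6) - 8*9) = -50*((21 + 6) - 72) = -50*(27 - 72) = -50*(-45) = 2250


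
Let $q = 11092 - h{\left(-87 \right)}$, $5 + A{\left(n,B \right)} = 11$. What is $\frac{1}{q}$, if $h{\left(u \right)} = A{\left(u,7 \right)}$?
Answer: $\frac{1}{11086} \approx 9.0204 \cdot 10^{-5}$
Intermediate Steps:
$A{\left(n,B \right)} = 6$ ($A{\left(n,B \right)} = -5 + 11 = 6$)
$h{\left(u \right)} = 6$
$q = 11086$ ($q = 11092 - 6 = 11086$)
$\frac{1}{q} = \frac{1}{11086}$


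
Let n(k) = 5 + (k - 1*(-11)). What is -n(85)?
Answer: -101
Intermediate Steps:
n(k) = 16 + k (n(k) = 5 + (k + 11) = 5 + (11 + k) = 16 + k)
-n(85) = -(16 + 85) = -1*101 = -101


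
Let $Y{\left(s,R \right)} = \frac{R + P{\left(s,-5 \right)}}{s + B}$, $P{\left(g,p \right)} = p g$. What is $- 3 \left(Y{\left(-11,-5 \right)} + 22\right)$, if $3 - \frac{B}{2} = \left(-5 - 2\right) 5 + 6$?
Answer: $- \frac{3648}{53} \approx -68.83$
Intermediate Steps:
$P{\left(g,p \right)} = g p$
$B = 64$ ($B = 6 - 2 \left(\left(-5 - 2\right) 5 + 6\right) = 6 - 2 \left(\left(-7\right) 5 + 6\right) = 6 - 2 \left(-35 + 6\right) = 6 - -58 = 6 + 58 = 64$)
$Y{\left(s,R \right)} = \frac{R - 5 s}{64 + s}$ ($Y{\left(s,R \right)} = \frac{R + s \left(-5\right)}{s + 64} = \frac{R - 5 s}{64 + s}$)
$- 3 \left(Y{\left(-11,-5 \right)} + 22\right) = - 3 \left(\frac{-5 - -55}{64 - 11} + 22\right) = - 3 \left(\frac{-5 + 55}{53} + 22\right) = - 3 \left(\frac{1}{53} \cdot 50 + 22\right) = - 3 \left(\frac{50}{53} + 22\right) = \left(-3\right) \frac{1216}{53} = - \frac{3648}{53}$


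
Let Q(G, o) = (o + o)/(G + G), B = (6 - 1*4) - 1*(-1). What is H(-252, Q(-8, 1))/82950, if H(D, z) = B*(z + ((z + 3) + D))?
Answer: -997/110600 ≈ -0.0090145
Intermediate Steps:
B = 3 (B = (6 - 4) + 1 = 2 + 1 = 3)
Q(G, o) = o/G (Q(G, o) = (2*o)/((2*G)) = (2*o)*(1/(2*G)) = o/G)
H(D, z) = 9 + 3*D + 6*z (H(D, z) = 3*(z + ((z + 3) + D)) = 3*(z + ((3 + z) + D)) = 3*(z + (3 + D + z)) = 3*(3 + D + 2*z) = 9 + 3*D + 6*z)
H(-252, Q(-8, 1))/82950 = (9 + 3*(-252) + 6*(1/(-8)))/82950 = (9 - 756 + 6*(1*(-⅛)))*(1/82950) = (9 - 756 + 6*(-⅛))*(1/82950) = (9 - 756 - ¾)*(1/82950) = -2991/4*1/82950 = -997/110600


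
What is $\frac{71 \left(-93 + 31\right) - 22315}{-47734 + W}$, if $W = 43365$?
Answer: $\frac{26717}{4369} \approx 6.1151$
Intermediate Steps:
$\frac{71 \left(-93 + 31\right) - 22315}{-47734 + W} = \frac{71 \left(-93 + 31\right) - 22315}{-47734 + 43365} = \frac{71 \left(-62\right) - 22315}{-4369} = \left(-4402 - 22315\right) \left(- \frac{1}{4369}\right) = \left(-26717\right) \left(- \frac{1}{4369}\right) = \frac{26717}{4369}$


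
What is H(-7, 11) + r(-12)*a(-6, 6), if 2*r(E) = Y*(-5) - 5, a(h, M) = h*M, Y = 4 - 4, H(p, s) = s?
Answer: 101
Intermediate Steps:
Y = 0
a(h, M) = M*h
r(E) = -5/2 (r(E) = (0*(-5) - 5)/2 = (0 - 5)/2 = (½)*(-5) = -5/2)
H(-7, 11) + r(-12)*a(-6, 6) = 11 - 15*(-6) = 11 - 5/2*(-36) = 11 + 90 = 101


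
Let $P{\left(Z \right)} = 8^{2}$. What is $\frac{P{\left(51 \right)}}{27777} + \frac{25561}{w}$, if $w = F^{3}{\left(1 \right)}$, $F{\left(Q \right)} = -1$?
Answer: $- \frac{710007833}{27777} \approx -25561.0$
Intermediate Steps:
$P{\left(Z \right)} = 64$
$w = -1$ ($w = \left(-1\right)^{3} = -1$)
$\frac{P{\left(51 \right)}}{27777} + \frac{25561}{w} = \frac{64}{27777} + \frac{25561}{-1} = 64 \cdot \frac{1}{27777} + 25561 \left(-1\right) = \frac{64}{27777} - 25561 = - \frac{710007833}{27777}$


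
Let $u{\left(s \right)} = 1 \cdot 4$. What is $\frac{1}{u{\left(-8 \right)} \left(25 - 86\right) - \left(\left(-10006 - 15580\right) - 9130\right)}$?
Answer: $\frac{1}{34472} \approx 2.9009 \cdot 10^{-5}$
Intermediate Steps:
$u{\left(s \right)} = 4$
$\frac{1}{u{\left(-8 \right)} \left(25 - 86\right) - \left(\left(-10006 - 15580\right) - 9130\right)} = \frac{1}{4 \left(25 - 86\right) - \left(\left(-10006 - 15580\right) - 9130\right)} = \frac{1}{4 \left(-61\right) - \left(-25586 - 9130\right)} = \frac{1}{-244 - -34716} = \frac{1}{-244 + 34716} = \frac{1}{34472}$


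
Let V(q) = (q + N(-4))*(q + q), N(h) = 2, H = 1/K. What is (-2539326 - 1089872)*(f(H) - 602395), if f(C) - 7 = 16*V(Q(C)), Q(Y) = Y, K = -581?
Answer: 737971039264878360/337561 ≈ 2.1862e+12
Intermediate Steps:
H = -1/581 (H = 1/(-581) = -1/581 ≈ -0.0017212)
V(q) = 2*q*(2 + q) (V(q) = (q + 2)*(q + q) = (2 + q)*(2*q) = 2*q*(2 + q))
f(C) = 7 + 32*C*(2 + C) (f(C) = 7 + 16*(2*C*(2 + C)) = 7 + 32*C*(2 + C))
(-2539326 - 1089872)*(f(H) - 602395) = (-2539326 - 1089872)*((7 + 32*(-1/581)*(2 - 1/581)) - 602395) = -3629198*((7 + 32*(-1/581)*(1161/581)) - 602395) = -3629198*((7 - 37152/337561) - 602395) = -3629198*(2325775/337561 - 602395) = -3629198*(-203342732820/337561) = 737971039264878360/337561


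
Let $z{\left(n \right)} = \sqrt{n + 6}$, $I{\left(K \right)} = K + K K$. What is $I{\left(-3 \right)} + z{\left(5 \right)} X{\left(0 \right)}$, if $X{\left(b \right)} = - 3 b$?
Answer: $6$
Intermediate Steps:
$I{\left(K \right)} = K + K^{2}$
$z{\left(n \right)} = \sqrt{6 + n}$
$I{\left(-3 \right)} + z{\left(5 \right)} X{\left(0 \right)} = - 3 \left(1 - 3\right) + \sqrt{6 + 5} \left(\left(-3\right) 0\right) = \left(-3\right) \left(-2\right) + \sqrt{11} \cdot 0 = 6 + 0 = 6$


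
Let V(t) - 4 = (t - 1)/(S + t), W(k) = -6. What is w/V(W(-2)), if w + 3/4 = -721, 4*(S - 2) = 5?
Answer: -31757/288 ≈ -110.27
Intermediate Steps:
S = 13/4 (S = 2 + (1/4)*5 = 2 + 5/4 = 13/4 ≈ 3.2500)
w = -2887/4 (w = -3/4 - 721 = -2887/4 ≈ -721.75)
V(t) = 4 + (-1 + t)/(13/4 + t) (V(t) = 4 + (t - 1)/(13/4 + t) = 4 + (-1 + t)/(13/4 + t))
w/V(W(-2)) = -2887*(13 + 4*(-6))/(4*(12 + 5*(-6)))/4 = -2887*(13 - 24)/(4*(12 - 30))/4 = -2887/(4*(4*(-18)/(-11))) = -2887/(4*(4*(-1/11)*(-18))) = -2887/(4*72/11) = -2887/4*11/72 = -31757/288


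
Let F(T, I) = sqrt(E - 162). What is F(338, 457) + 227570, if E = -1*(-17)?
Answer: 227570 + I*sqrt(145) ≈ 2.2757e+5 + 12.042*I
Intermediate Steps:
E = 17
F(T, I) = I*sqrt(145) (F(T, I) = sqrt(17 - 162) = sqrt(-145) = I*sqrt(145))
F(338, 457) + 227570 = I*sqrt(145) + 227570 = 227570 + I*sqrt(145)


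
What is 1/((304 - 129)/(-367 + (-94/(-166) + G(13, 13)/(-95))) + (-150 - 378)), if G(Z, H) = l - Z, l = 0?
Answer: -2888251/1526376403 ≈ -0.0018922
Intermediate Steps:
G(Z, H) = -Z (G(Z, H) = 0 - Z = -Z)
1/((304 - 129)/(-367 + (-94/(-166) + G(13, 13)/(-95))) + (-150 - 378)) = 1/((304 - 129)/(-367 + (-94/(-166) - 1*13/(-95))) + (-150 - 378)) = 1/(175/(-367 + (-94*(-1/166) - 13*(-1/95))) - 528) = 1/(175/(-367 + (47/83 + 13/95)) - 528) = 1/(175/(-367 + 5544/7885) - 528) = 1/(175/(-2888251/7885) - 528) = 1/(175*(-7885/2888251) - 528) = 1/(-1379875/2888251 - 528) = 1/(-1526376403/2888251) = -2888251/1526376403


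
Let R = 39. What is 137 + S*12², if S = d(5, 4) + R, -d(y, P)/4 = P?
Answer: 3449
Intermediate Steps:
d(y, P) = -4*P
S = 23 (S = -4*4 + 39 = -16 + 39 = 23)
137 + S*12² = 137 + 23*12² = 137 + 23*144 = 137 + 3312 = 3449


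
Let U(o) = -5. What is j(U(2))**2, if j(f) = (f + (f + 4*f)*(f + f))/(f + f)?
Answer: 2401/4 ≈ 600.25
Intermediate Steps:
j(f) = (f + 10*f**2)/(2*f) (j(f) = (f + (5*f)*(2*f))/((2*f)) = (f + 10*f**2)*(1/(2*f)) = (f + 10*f**2)/(2*f))
j(U(2))**2 = (1/2 + 5*(-5))**2 = (1/2 - 25)**2 = (-49/2)**2 = 2401/4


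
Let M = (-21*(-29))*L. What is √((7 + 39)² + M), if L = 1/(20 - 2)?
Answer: √77394/6 ≈ 46.366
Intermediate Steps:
L = 1/18 ≈ 0.055556
M = 203/6 (M = -21*(-29)*(1/18) = 609*(1/18) = 203/6 ≈ 33.833)
√((7 + 39)² + M) = √((7 + 39)² + 203/6) = √(46² + 203/6) = √(2116 + 203/6) = √(12899/6) = √77394/6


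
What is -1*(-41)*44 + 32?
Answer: 1836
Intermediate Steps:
-1*(-41)*44 + 32 = 41*44 + 32 = 1804 + 32 = 1836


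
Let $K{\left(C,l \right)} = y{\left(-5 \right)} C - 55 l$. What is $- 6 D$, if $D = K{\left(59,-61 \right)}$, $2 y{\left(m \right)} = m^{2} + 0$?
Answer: $-24555$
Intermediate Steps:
$y{\left(m \right)} = \frac{m^{2}}{2}$ ($y{\left(m \right)} = \frac{m^{2} + 0}{2} = \frac{m^{2}}{2}$)
$K{\left(C,l \right)} = - 55 l + \frac{25 C}{2}$ ($K{\left(C,l \right)} = \frac{\left(-5\right)^{2}}{2} C - 55 l = \frac{1}{2} \cdot 25 C - 55 l = \frac{25 C}{2} - 55 l = - 55 l + \frac{25 C}{2}$)
$D = \frac{8185}{2}$ ($D = \left(-55\right) \left(-61\right) + \frac{25}{2} \cdot 59 = 3355 + \frac{1475}{2} = \frac{8185}{2} \approx 4092.5$)
$- 6 D = \left(-6\right) \frac{8185}{2} = -24555$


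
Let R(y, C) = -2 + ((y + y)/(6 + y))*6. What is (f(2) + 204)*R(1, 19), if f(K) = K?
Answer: -412/7 ≈ -58.857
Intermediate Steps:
R(y, C) = -2 + 12*y/(6 + y) (R(y, C) = -2 + ((2*y)/(6 + y))*6 = -2 + (2*y/(6 + y))*6 = -2 + 12*y/(6 + y))
(f(2) + 204)*R(1, 19) = (2 + 204)*(2*(-6 + 5*1)/(6 + 1)) = 206*(2*(-6 + 5)/7) = 206*(2*(1/7)*(-1)) = 206*(-2/7) = -412/7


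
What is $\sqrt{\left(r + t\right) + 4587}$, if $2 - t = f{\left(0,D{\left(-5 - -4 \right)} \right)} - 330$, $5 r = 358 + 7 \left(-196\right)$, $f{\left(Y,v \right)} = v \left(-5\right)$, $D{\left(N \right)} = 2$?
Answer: $\frac{\sqrt{118155}}{5} \approx 68.747$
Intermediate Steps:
$f{\left(Y,v \right)} = - 5 v$
$r = - \frac{1014}{5}$ ($r = \frac{358 + 7 \left(-196\right)}{5} = \frac{358 - 1372}{5} = \frac{1}{5} \left(-1014\right) = - \frac{1014}{5} \approx -202.8$)
$t = 342$ ($t = 2 - \left(\left(-5\right) 2 - 330\right) = 2 - \left(-10 - 330\right) = 2 - -340 = 2 + 340 = 342$)
$\sqrt{\left(r + t\right) + 4587} = \sqrt{\left(- \frac{1014}{5} + 342\right) + 4587} = \sqrt{\frac{696}{5} + 4587} = \sqrt{\frac{23631}{5}} = \frac{\sqrt{118155}}{5}$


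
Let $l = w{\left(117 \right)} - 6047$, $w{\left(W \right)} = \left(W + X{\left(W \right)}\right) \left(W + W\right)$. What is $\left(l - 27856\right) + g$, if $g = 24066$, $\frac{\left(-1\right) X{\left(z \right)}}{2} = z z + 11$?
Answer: $-6394059$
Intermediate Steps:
$X{\left(z \right)} = -22 - 2 z^{2}$ ($X{\left(z \right)} = - 2 \left(z z + 11\right) = - 2 \left(z^{2} + 11\right) = - 2 \left(11 + z^{2}\right) = -22 - 2 z^{2}$)
$w{\left(W \right)} = 2 W \left(-22 + W - 2 W^{2}\right)$ ($w{\left(W \right)} = \left(W - \left(22 + 2 W^{2}\right)\right) \left(W + W\right) = \left(-22 + W - 2 W^{2}\right) 2 W = 2 W \left(-22 + W - 2 W^{2}\right)$)
$l = -6390269$ ($l = 2 \cdot 117 \left(-22 + 117 - 2 \cdot 117^{2}\right) - 6047 = 2 \cdot 117 \left(-22 + 117 - 27378\right) - 6047 = 2 \cdot 117 \left(-27283\right) - 6047 = -6384222 - 6047 = -6390269$)
$\left(l - 27856\right) + g = \left(-6390269 - 27856\right) + 24066 = -6418125 + 24066 = -6394059$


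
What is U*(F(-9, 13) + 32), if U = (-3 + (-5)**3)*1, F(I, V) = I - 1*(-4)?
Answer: -3456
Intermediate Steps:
F(I, V) = 4 + I (F(I, V) = I + 4 = 4 + I)
U = -128 (U = (-3 - 125)*1 = -128*1 = -128)
U*(F(-9, 13) + 32) = -128*((4 - 9) + 32) = -128*(-5 + 32) = -128*27 = -3456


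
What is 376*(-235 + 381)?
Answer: 54896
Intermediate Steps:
376*(-235 + 381) = 376*146 = 54896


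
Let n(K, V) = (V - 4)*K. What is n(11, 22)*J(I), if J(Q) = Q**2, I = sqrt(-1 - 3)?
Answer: -792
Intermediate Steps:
I = 2*I (I = sqrt(-4) = 2*I ≈ 2.0*I)
n(K, V) = K*(-4 + V) (n(K, V) = (-4 + V)*K = K*(-4 + V))
n(11, 22)*J(I) = (11*(-4 + 22))*(2*I)**2 = (11*18)*(-4) = 198*(-4) = -792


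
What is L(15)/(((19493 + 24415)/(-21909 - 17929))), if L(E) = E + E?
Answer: -99595/3659 ≈ -27.219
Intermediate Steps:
L(E) = 2*E
L(15)/(((19493 + 24415)/(-21909 - 17929))) = (2*15)/(((19493 + 24415)/(-21909 - 17929))) = 30/((43908/(-39838))) = 30/((43908*(-1/39838))) = 30/(-21954/19919) = 30*(-19919/21954) = -99595/3659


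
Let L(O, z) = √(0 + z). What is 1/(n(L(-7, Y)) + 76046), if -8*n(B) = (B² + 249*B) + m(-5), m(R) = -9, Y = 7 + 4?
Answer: 442448/33646227995 + 1992*√11/370108507945 ≈ 1.3168e-5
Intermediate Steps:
Y = 11
L(O, z) = √z
n(B) = 9/8 - 249*B/8 - B²/8 (n(B) = -((B² + 249*B) - 9)/8 = -(-9 + B² + 249*B)/8 = 9/8 - 249*B/8 - B²/8)
1/(n(L(-7, Y)) + 76046) = 1/((9/8 - 249*√11/8 - (√11)²/8) + 76046) = 1/((9/8 - 249*√11/8 - ⅛*11) + 76046) = 1/((9/8 - 249*√11/8 - 11/8) + 76046) = 1/((-¼ - 249*√11/8) + 76046) = 1/(304183/4 - 249*√11/8)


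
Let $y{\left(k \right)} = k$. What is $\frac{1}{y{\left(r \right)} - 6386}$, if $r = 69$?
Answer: $- \frac{1}{6317} \approx -0.0001583$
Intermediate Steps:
$\frac{1}{y{\left(r \right)} - 6386} = \frac{1}{69 - 6386} = \frac{1}{-6317} = - \frac{1}{6317}$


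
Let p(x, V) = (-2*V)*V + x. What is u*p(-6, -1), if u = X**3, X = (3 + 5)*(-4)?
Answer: 262144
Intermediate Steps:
p(x, V) = x - 2*V**2 (p(x, V) = -2*V**2 + x = x - 2*V**2)
X = -32 (X = 8*(-4) = -32)
u = -32768 (u = (-32)**3 = -32768)
u*p(-6, -1) = -32768*(-6 - 2*(-1)**2) = -32768*(-6 - 2*1) = -32768*(-6 - 2) = -32768*(-8) = 262144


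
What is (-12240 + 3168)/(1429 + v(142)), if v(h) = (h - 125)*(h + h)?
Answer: -9072/6257 ≈ -1.4499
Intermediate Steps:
v(h) = 2*h*(-125 + h) (v(h) = (-125 + h)*(2*h) = 2*h*(-125 + h))
(-12240 + 3168)/(1429 + v(142)) = (-12240 + 3168)/(1429 + 2*142*(-125 + 142)) = -9072/(1429 + 2*142*17) = -9072/(1429 + 4828) = -9072/6257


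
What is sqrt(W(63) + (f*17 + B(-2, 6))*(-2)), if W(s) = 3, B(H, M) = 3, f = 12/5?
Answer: 3*I*sqrt(235)/5 ≈ 9.1978*I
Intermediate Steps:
f = 12/5 (f = 12*(1/5) = 12/5 ≈ 2.4000)
sqrt(W(63) + (f*17 + B(-2, 6))*(-2)) = sqrt(3 + ((12/5)*17 + 3)*(-2)) = sqrt(3 + (204/5 + 3)*(-2)) = sqrt(3 + (219/5)*(-2)) = sqrt(3 - 438/5) = sqrt(-423/5) = 3*I*sqrt(235)/5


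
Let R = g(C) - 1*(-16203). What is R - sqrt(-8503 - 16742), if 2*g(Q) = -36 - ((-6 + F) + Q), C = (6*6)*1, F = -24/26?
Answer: 210216/13 - 3*I*sqrt(2805) ≈ 16170.0 - 158.89*I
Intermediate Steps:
F = -12/13 (F = -24*1/26 = -12/13 ≈ -0.92308)
C = 36 (C = 36*1 = 36)
g(Q) = -189/13 - Q/2 (g(Q) = (-36 - ((-6 - 12/13) + Q))/2 = (-36 - (-90/13 + Q))/2 = (-36 + (90/13 - Q))/2 = (-378/13 - Q)/2 = -189/13 - Q/2)
R = 210216/13 (R = (-189/13 - 1/2*36) - 1*(-16203) = (-189/13 - 18) + 16203 = -423/13 + 16203 = 210216/13 ≈ 16170.)
R - sqrt(-8503 - 16742) = 210216/13 - sqrt(-8503 - 16742) = 210216/13 - sqrt(-25245) = 210216/13 - 3*I*sqrt(2805)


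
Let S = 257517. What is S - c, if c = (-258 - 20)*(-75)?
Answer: 236667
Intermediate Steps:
c = 20850 (c = -278*(-75) = 20850)
S - c = 257517 - 1*20850 = 257517 - 20850 = 236667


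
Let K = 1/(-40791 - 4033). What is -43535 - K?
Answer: -1951412839/44824 ≈ -43535.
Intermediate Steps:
K = -1/44824 (K = 1/(-44824) = -1/44824 ≈ -2.2309e-5)
-43535 - K = -43535 - 1*(-1/44824) = -43535 + 1/44824 = -1951412839/44824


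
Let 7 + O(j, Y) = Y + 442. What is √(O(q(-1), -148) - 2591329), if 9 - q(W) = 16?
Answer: 23*I*√4898 ≈ 1609.7*I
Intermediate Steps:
q(W) = -7 (q(W) = 9 - 1*16 = 9 - 16 = -7)
O(j, Y) = 435 + Y (O(j, Y) = -7 + (Y + 442) = -7 + (442 + Y) = 435 + Y)
√(O(q(-1), -148) - 2591329) = √((435 - 148) - 2591329) = √(287 - 2591329) = √(-2591042) = 23*I*√4898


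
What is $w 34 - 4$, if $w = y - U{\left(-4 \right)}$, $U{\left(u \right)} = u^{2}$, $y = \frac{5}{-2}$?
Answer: $-633$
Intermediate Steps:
$y = - \frac{5}{2}$ ($y = 5 \left(- \frac{1}{2}\right) = - \frac{5}{2} \approx -2.5$)
$w = - \frac{37}{2}$ ($w = - \frac{5}{2} - \left(-4\right)^{2} = - \frac{5}{2} - 16 = - \frac{37}{2} \approx -18.5$)
$w 34 - 4 = \left(- \frac{37}{2}\right) 34 - 4 = -629 - 4 = -633$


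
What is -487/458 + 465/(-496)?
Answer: -7331/3664 ≈ -2.0008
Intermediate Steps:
-487/458 + 465/(-496) = -487*1/458 + 465*(-1/496) = -487/458 - 15/16 = -7331/3664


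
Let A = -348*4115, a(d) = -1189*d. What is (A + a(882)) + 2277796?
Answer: -202922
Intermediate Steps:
A = -1432020
(A + a(882)) + 2277796 = (-1432020 - 1189*882) + 2277796 = (-1432020 - 1048698) + 2277796 = -2480718 + 2277796 = -202922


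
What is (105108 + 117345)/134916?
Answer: 74151/44972 ≈ 1.6488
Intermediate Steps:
(105108 + 117345)/134916 = 222453*(1/134916) = 74151/44972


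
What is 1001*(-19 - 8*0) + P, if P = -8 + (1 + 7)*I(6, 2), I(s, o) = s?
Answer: -18979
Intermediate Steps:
P = 40 (P = -8 + (1 + 7)*6 = -8 + 8*6 = -8 + 48 = 40)
1001*(-19 - 8*0) + P = 1001*(-19 - 8*0) + 40 = 1001*(-19 + 0) + 40 = 1001*(-19) + 40 = -19019 + 40 = -18979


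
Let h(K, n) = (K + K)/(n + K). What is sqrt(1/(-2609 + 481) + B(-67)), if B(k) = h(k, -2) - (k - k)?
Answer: sqrt(2616206691)/36708 ≈ 1.3934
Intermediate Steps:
h(K, n) = 2*K/(K + n) (h(K, n) = (2*K)/(K + n) = 2*K/(K + n))
B(k) = 2*k/(-2 + k) (B(k) = 2*k/(k - 2) - (k - k) = 2*k/(-2 + k) - 1*0 = 2*k/(-2 + k) + 0 = 2*k/(-2 + k))
sqrt(1/(-2609 + 481) + B(-67)) = sqrt(1/(-2609 + 481) + 2*(-67)/(-2 - 67)) = sqrt(1/(-2128) + 2*(-67)/(-69)) = sqrt(-1/2128 + 2*(-67)*(-1/69)) = sqrt(-1/2128 + 134/69) = sqrt(285083/146832) = sqrt(2616206691)/36708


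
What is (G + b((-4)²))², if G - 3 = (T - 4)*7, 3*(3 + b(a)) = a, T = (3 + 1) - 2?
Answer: 676/9 ≈ 75.111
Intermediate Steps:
T = 2 (T = 4 - 2 = 2)
b(a) = -3 + a/3
G = -11 (G = 3 + (2 - 4)*7 = 3 - 2*7 = 3 - 14 = -11)
(G + b((-4)²))² = (-11 + (-3 + (⅓)*(-4)²))² = (-11 + (-3 + (⅓)*16))² = (-11 + (-3 + 16/3))² = (-11 + 7/3)² = (-26/3)² = 676/9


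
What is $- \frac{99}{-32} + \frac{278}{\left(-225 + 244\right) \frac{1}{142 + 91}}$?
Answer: $\frac{2074649}{608} \approx 3412.3$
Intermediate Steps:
$- \frac{99}{-32} + \frac{278}{\left(-225 + 244\right) \frac{1}{142 + 91}} = \left(-99\right) \left(- \frac{1}{32}\right) + \frac{278}{19 \cdot \frac{1}{233}} = \frac{99}{32} + \frac{278}{19 \cdot \frac{1}{233}} = \frac{99}{32} + \frac{278}{\frac{19}{233}} = \frac{99}{32} + 278 \cdot \frac{233}{19} = \frac{99}{32} + \frac{64774}{19} = \frac{2074649}{608}$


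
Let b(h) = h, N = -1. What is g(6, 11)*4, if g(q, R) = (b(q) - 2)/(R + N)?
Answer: 8/5 ≈ 1.6000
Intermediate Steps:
g(q, R) = (-2 + q)/(-1 + R) (g(q, R) = (q - 2)/(R - 1) = (-2 + q)/(-1 + R))
g(6, 11)*4 = ((-2 + 6)/(-1 + 11))*4 = (4/10)*4 = ((1/10)*4)*4 = (2/5)*4 = 8/5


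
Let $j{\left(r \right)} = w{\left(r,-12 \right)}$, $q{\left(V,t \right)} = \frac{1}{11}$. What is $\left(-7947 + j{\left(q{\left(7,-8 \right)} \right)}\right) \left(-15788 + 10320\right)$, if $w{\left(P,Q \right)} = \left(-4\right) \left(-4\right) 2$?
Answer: $43279220$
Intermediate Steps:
$q{\left(V,t \right)} = \frac{1}{11}$
$w{\left(P,Q \right)} = 32$ ($w{\left(P,Q \right)} = 16 \cdot 2 = 32$)
$j{\left(r \right)} = 32$
$\left(-7947 + j{\left(q{\left(7,-8 \right)} \right)}\right) \left(-15788 + 10320\right) = \left(-7947 + 32\right) \left(-15788 + 10320\right) = \left(-7915\right) \left(-5468\right) = 43279220$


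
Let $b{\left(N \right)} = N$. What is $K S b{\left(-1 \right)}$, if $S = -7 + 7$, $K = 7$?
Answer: $0$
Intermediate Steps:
$S = 0$
$K S b{\left(-1 \right)} = 7 \cdot 0 \left(-1\right) = 0 \left(-1\right) = 0$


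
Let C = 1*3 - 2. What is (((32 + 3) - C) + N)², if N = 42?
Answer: 5776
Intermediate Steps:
C = 1 (C = 3 - 2 = 1)
(((32 + 3) - C) + N)² = (((32 + 3) - 1*1) + 42)² = ((35 - 1) + 42)² = (34 + 42)² = 76² = 5776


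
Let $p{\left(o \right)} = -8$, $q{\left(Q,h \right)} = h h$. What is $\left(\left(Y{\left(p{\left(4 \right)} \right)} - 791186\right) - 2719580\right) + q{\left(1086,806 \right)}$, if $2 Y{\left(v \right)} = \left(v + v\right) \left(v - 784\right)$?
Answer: $-2854794$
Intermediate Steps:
$q{\left(Q,h \right)} = h^{2}$
$Y{\left(v \right)} = v \left(-784 + v\right)$ ($Y{\left(v \right)} = \frac{\left(v + v\right) \left(v - 784\right)}{2} = \frac{2 v \left(-784 + v\right)}{2} = v \left(-784 + v\right)$)
$\left(\left(Y{\left(p{\left(4 \right)} \right)} - 791186\right) - 2719580\right) + q{\left(1086,806 \right)} = \left(\left(- 8 \left(-784 - 8\right) - 791186\right) - 2719580\right) + 806^{2} = \left(\left(\left(-8\right) \left(-792\right) - 791186\right) - 2719580\right) + 649636 = \left(\left(6336 - 791186\right) - 2719580\right) + 649636 = \left(-784850 - 2719580\right) + 649636 = -3504430 + 649636 = -2854794$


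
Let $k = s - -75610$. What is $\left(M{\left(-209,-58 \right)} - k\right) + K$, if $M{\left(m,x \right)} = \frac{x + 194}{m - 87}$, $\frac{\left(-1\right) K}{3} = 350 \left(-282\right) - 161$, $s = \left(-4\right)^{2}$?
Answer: $\frac{8175392}{37} \approx 2.2096 \cdot 10^{5}$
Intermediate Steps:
$s = 16$
$k = 75626$ ($k = 16 - -75610 = 16 + 75610 = 75626$)
$K = 296583$ ($K = - 3 \left(350 \left(-282\right) - 161\right) = - 3 \left(-98700 - 161\right) = \left(-3\right) \left(-98861\right) = 296583$)
$M{\left(m,x \right)} = \frac{194 + x}{-87 + m}$
$\left(M{\left(-209,-58 \right)} - k\right) + K = \left(\frac{194 - 58}{-87 - 209} - 75626\right) + 296583 = \left(\frac{1}{-296} \cdot 136 - 75626\right) + 296583 = \left(\left(- \frac{1}{296}\right) 136 - 75626\right) + 296583 = \left(- \frac{17}{37} - 75626\right) + 296583 = - \frac{2798179}{37} + 296583 = \frac{8175392}{37}$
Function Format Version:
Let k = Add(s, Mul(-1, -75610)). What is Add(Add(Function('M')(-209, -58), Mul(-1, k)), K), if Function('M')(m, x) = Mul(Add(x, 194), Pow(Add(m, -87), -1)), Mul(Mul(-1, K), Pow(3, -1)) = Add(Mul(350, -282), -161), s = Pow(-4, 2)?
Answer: Rational(8175392, 37) ≈ 2.2096e+5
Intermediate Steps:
s = 16
k = 75626 (k = Add(16, Mul(-1, -75610)) = Add(16, 75610) = 75626)
K = 296583 (K = Mul(-3, Add(Mul(350, -282), -161)) = Mul(-3, Add(-98700, -161)) = Mul(-3, -98861) = 296583)
Function('M')(m, x) = Mul(Pow(Add(-87, m), -1), Add(194, x)) (Function('M')(m, x) = Mul(Add(194, x), Pow(Add(-87, m), -1)) = Mul(Pow(Add(-87, m), -1), Add(194, x)))
Add(Add(Function('M')(-209, -58), Mul(-1, k)), K) = Add(Add(Mul(Pow(Add(-87, -209), -1), Add(194, -58)), Mul(-1, 75626)), 296583) = Add(Add(Mul(Pow(-296, -1), 136), -75626), 296583) = Add(Add(Mul(Rational(-1, 296), 136), -75626), 296583) = Add(Add(Rational(-17, 37), -75626), 296583) = Add(Rational(-2798179, 37), 296583) = Rational(8175392, 37)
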